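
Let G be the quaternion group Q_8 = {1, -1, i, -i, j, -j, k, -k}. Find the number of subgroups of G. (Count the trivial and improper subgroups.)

|G| = 8, so by Lagrange every subgroup order divides 8. Divisors: 1, 2, 4, 8.
Subgroups by order — order 1: 1; order 2: 1; order 4: 3; order 8: 1.
Total: 1 + 1 + 3 + 1 = 6.

6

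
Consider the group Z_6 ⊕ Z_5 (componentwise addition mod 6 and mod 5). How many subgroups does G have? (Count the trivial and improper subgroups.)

8

|G| = 30, so by Lagrange every subgroup order divides 30. Divisors: 1, 2, 3, 5, 6, 10, 15, 30.
Subgroups by order — order 1: 1; order 2: 1; order 3: 1; order 5: 1; order 6: 1; order 10: 1; order 15: 1; order 30: 1.
Total: 1 + 1 + 1 + 1 + 1 + 1 + 1 + 1 = 8.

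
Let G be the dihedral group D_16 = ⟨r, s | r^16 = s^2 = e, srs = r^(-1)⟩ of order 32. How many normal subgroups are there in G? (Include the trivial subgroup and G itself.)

G has 36 subgroups. Checking conjugation-invariance by order — order 1: 1/1 normal; order 2: 1/17 normal; order 4: 1/9 normal; order 8: 1/5 normal; order 16: 3/3 normal; order 32: 1/1 normal.
Total normal subgroups: 8.

8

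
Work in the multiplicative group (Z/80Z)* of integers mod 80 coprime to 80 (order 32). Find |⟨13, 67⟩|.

8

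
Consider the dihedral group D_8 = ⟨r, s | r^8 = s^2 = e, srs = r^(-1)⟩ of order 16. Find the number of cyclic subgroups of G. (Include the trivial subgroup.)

Group the elements of G by the cyclic subgroup they generate; each cyclic subgroup of order d accounts for φ(d) elements.
Cyclic subgroups by order — order 1: 1; order 2: 9; order 4: 1; order 8: 1.
Total: 12.

12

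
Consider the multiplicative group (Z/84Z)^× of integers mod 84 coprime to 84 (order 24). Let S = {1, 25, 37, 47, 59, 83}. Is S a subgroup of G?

Yes

|S| = 6 divides |G| = 24, consistent with Lagrange.
S contains the identity, every element's inverse is in S, and S is closed under ·: it is a subgroup.
In fact S = ⟨59⟩.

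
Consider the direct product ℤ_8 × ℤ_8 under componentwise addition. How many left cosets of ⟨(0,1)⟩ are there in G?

8

|⟨(0,1)⟩| = 8 and |G| = 64.
By Lagrange, [G : H] = |G|/|H| = 64/8 = 8.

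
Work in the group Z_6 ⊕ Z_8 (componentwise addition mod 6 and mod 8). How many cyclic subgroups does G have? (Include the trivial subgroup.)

Group the elements of G by the cyclic subgroup they generate; each cyclic subgroup of order d accounts for φ(d) elements.
Cyclic subgroups by order — order 1: 1; order 2: 3; order 3: 1; order 4: 2; order 6: 3; order 8: 2; order 12: 2; order 24: 2.
Total: 16.

16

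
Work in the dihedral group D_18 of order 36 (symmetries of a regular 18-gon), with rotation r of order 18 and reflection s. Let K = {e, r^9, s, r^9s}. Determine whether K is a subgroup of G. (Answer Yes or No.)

|K| = 4 divides |G| = 36, consistent with Lagrange.
K contains the identity, every element's inverse is in K, and K is closed under ·: it is a subgroup.

Yes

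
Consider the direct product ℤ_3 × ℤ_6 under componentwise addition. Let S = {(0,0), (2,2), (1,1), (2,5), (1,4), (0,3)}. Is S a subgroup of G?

|S| = 6 divides |G| = 18, consistent with Lagrange.
S contains the identity, every element's inverse is in S, and S is closed under +: it is a subgroup.
In fact S = ⟨(2,5)⟩.

Yes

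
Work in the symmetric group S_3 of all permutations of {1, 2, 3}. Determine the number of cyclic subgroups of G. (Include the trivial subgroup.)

5

A cyclic subgroup of order d is generated by each of its φ(d) elements of order d, so the cyclic subgroups of order d number (#elements of order d)/φ(d).
Cyclic subgroups by order — order 1: 1; order 2: 3; order 3: 1.
Total: 5.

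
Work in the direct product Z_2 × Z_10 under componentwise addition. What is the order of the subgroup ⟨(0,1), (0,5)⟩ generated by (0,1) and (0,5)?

10

|⟨(0,1)⟩| = 10 and |⟨(0,5)⟩| = 2, so |H| is a multiple of lcm(10, 2) = 10 and divides |G| = 20.
Closing under the operation: H = {(0,0), (0,1), (0,2), (0,3), (0,4), (0,5), (0,6), (0,7), (0,8), (0,9)}, so |H| = 10.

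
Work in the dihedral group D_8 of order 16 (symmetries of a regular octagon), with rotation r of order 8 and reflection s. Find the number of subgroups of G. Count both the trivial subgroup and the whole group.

|G| = 16, so by Lagrange every subgroup order divides 16. Divisors: 1, 2, 4, 8, 16.
Subgroups by order — order 1: 1; order 2: 9; order 4: 5; order 8: 3; order 16: 1.
Total: 1 + 9 + 5 + 3 + 1 = 19.

19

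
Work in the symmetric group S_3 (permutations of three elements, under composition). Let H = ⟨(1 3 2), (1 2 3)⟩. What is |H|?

|⟨(1 3 2)⟩| = 3 and |⟨(1 2 3)⟩| = 3, so |H| is a multiple of lcm(3, 3) = 3 and divides |G| = 6.
Closing under the operation: H = {e, (1 2 3), (1 3 2)}, so |H| = 3.

3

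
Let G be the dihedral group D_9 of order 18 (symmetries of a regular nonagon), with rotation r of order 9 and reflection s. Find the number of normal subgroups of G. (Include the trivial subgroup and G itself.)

4

G has 16 subgroups. Checking conjugation-invariance by order — order 1: 1/1 normal; order 2: 0/9 normal; order 3: 1/1 normal; order 6: 0/3 normal; order 9: 1/1 normal; order 18: 1/1 normal.
Total normal subgroups: 4.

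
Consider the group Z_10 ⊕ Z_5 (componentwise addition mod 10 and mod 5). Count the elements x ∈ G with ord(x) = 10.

An element (a,b) has order lcm(ord(a), ord(b)); count pairs with lcm equal to 10.
Enumerating gives 24 such elements.

24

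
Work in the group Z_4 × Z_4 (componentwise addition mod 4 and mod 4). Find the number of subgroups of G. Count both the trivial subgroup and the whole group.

15

|G| = 16, so by Lagrange every subgroup order divides 16. Divisors: 1, 2, 4, 8, 16.
Subgroups by order — order 1: 1; order 2: 3; order 4: 7; order 8: 3; order 16: 1.
Total: 1 + 3 + 7 + 3 + 1 = 15.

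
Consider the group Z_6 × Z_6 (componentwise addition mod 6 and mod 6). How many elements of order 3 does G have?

An element (a,b) has order lcm(ord(a), ord(b)); count pairs with lcm equal to 3.
Enumerating gives 8 such elements.

8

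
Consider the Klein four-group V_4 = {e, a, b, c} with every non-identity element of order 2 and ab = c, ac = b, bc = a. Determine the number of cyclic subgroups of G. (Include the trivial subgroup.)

4

A cyclic subgroup of order d is generated by each of its φ(d) elements of order d, so the cyclic subgroups of order d number (#elements of order d)/φ(d).
Cyclic subgroups by order — order 1: 1; order 2: 3.
Total: 4.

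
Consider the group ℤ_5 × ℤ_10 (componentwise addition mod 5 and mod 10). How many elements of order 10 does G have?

An element (a,b) has order lcm(ord(a), ord(b)); count pairs with lcm equal to 10.
Enumerating gives 24 such elements.

24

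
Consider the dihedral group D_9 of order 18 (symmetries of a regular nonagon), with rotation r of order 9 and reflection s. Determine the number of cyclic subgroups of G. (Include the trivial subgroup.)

A cyclic subgroup of order d is generated by each of its φ(d) elements of order d, so the cyclic subgroups of order d number (#elements of order d)/φ(d).
Cyclic subgroups by order — order 1: 1; order 2: 9; order 3: 1; order 9: 1.
Total: 12.

12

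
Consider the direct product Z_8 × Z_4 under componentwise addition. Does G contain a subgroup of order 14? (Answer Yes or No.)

14 does not divide |G| = 32, so by Lagrange no subgroup of order 14 exists.

No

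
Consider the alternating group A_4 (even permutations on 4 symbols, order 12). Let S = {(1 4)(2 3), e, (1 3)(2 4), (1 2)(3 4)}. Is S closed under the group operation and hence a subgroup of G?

Yes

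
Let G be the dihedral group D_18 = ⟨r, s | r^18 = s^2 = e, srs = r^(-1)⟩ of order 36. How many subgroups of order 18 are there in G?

|G| = 36 and 18 | 36, so subgroups of order 18 are possible by Lagrange.
The subgroups of order 18 are: {e, r, r^2, r^3, r^4, r^5, r^6, r^7, r^8, r^9, r^10, r^11, r^12, r^13, r^14, r^15, r^16, r^17}; {e, r^2, r^4, r^6, r^8, r^10, r^12, r^14, r^16, s, r^2s, r^4s, r^6s, r^8s, r^10s, r^12s, r^14s, r^16s}; {e, r^2, r^4, r^6, r^8, r^10, r^12, r^14, r^16, rs, r^3s, r^5s, r^7s, r^9s, r^11s, r^13s, r^15s, r^17s}.
So G has 3 subgroups of order 18.

3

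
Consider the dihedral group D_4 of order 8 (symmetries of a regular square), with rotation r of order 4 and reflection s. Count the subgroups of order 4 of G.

3

|G| = 8 and 4 | 8, so subgroups of order 4 are possible by Lagrange.
The subgroups of order 4 are: {e, r, r^2, r^3}; {e, r^2, s, r^2s}; {e, r^2, rs, r^3s}.
So G has 3 subgroups of order 4.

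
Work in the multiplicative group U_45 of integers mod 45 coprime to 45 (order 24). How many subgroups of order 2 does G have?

|G| = 24 and 2 | 24, so subgroups of order 2 are possible by Lagrange.
The subgroups of order 2 are: {1, 19}; {1, 26}; {1, 44}.
So G has 3 subgroups of order 2.

3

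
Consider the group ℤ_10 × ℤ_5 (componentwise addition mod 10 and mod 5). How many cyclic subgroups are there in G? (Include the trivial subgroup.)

Each element a generates a cyclic subgroup ⟨a⟩; distinct elements may generate the same one (a cyclic group of order d has φ(d) generators).
Cyclic subgroups by order — order 1: 1; order 2: 1; order 5: 6; order 10: 6.
Total: 14.

14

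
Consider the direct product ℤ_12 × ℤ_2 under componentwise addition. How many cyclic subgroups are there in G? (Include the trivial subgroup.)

12

A cyclic subgroup of order d is generated by each of its φ(d) elements of order d, so the cyclic subgroups of order d number (#elements of order d)/φ(d).
Cyclic subgroups by order — order 1: 1; order 2: 3; order 3: 1; order 4: 2; order 6: 3; order 12: 2.
Total: 12.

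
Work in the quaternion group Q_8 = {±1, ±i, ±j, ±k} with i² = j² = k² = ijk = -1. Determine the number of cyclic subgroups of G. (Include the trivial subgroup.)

A cyclic subgroup of order d is generated by each of its φ(d) elements of order d, so the cyclic subgroups of order d number (#elements of order d)/φ(d).
Cyclic subgroups by order — order 1: 1; order 2: 1; order 4: 3.
Total: 5.

5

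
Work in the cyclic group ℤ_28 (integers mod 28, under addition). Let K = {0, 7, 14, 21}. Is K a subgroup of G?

Yes

|K| = 4 divides |G| = 28, consistent with Lagrange.
K contains the identity, every element's inverse is in K, and K is closed under +: it is a subgroup.
In fact K = ⟨21⟩.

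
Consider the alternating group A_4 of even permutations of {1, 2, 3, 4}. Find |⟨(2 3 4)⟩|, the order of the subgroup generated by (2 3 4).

3

Computing powers of (2 3 4): the smallest k with ((2 3 4))^k = e is k = 3.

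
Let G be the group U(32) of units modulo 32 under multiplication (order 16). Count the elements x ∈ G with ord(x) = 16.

0

No element of G has order 16 (even though 16 | 16).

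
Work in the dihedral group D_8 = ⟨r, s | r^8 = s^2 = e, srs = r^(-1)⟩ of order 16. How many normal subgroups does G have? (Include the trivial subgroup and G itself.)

G has 19 subgroups. Checking conjugation-invariance by order — order 1: 1/1 normal; order 2: 1/9 normal; order 4: 1/5 normal; order 8: 3/3 normal; order 16: 1/1 normal.
Total normal subgroups: 7.

7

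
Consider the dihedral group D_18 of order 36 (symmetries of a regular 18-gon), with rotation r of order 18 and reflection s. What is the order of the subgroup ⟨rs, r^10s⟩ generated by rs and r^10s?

4

|⟨rs⟩| = 2 and |⟨r^10s⟩| = 2, so |H| is a multiple of lcm(2, 2) = 2 and divides |G| = 36.
Closing under the operation: H = {e, r^9, rs, r^10s}, so |H| = 4.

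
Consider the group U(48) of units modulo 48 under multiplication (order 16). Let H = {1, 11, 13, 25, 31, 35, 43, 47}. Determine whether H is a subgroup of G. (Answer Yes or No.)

No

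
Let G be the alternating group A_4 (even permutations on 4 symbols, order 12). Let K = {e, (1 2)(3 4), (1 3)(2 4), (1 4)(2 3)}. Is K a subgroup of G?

Yes

|K| = 4 divides |G| = 12, consistent with Lagrange.
K contains the identity, every element's inverse is in K, and K is closed under ∘: it is a subgroup.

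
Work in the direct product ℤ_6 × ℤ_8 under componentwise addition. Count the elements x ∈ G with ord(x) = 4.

4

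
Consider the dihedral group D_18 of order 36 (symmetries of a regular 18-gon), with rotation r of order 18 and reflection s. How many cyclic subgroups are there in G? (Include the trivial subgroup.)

Group the elements of G by the cyclic subgroup they generate; each cyclic subgroup of order d accounts for φ(d) elements.
Cyclic subgroups by order — order 1: 1; order 2: 19; order 3: 1; order 6: 1; order 9: 1; order 18: 1.
Total: 24.

24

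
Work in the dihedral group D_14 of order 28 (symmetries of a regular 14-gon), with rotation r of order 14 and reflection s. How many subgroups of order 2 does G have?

|G| = 28 and 2 | 28, so subgroups of order 2 are possible by Lagrange.
The subgroups of order 2 are: {e, r^10s}; {e, r^11s}; {e, r^12s}; {e, r^13s}; … (15 in all).
So G has 15 subgroups of order 2.

15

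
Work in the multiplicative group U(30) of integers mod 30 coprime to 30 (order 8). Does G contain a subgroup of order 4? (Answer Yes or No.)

4 | 8. A subgroup of order 4 is {1, 11, 19, 29}.

Yes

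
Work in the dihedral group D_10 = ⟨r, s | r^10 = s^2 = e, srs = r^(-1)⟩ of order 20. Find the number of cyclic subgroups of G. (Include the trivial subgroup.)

14

Group the elements of G by the cyclic subgroup they generate; each cyclic subgroup of order d accounts for φ(d) elements.
Cyclic subgroups by order — order 1: 1; order 2: 11; order 5: 1; order 10: 1.
Total: 14.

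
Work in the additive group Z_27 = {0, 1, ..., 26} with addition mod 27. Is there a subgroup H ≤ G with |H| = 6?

No

6 does not divide |G| = 27, so by Lagrange no subgroup of order 6 exists.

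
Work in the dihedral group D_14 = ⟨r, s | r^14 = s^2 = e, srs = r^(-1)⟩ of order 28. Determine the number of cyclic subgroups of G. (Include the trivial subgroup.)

Group the elements of G by the cyclic subgroup they generate; each cyclic subgroup of order d accounts for φ(d) elements.
Cyclic subgroups by order — order 1: 1; order 2: 15; order 7: 1; order 14: 1.
Total: 18.

18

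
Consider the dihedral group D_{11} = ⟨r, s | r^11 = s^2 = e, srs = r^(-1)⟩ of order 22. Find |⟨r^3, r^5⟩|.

11

|⟨r^3⟩| = 11 and |⟨r^5⟩| = 11, so |H| is a multiple of lcm(11, 11) = 11 and divides |G| = 22.
Closing under the operation: H = {e, r, r^2, r^3, r^4, r^5, r^6, r^7, r^8, r^9, r^10}, so |H| = 11.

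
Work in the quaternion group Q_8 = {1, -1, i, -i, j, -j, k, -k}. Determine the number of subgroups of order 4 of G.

3

|G| = 8 and 4 | 8, so subgroups of order 4 are possible by Lagrange.
The subgroups of order 4 are: {1, -1, i, -i}; {1, -1, j, -j}; {1, -1, k, -k}.
So G has 3 subgroups of order 4.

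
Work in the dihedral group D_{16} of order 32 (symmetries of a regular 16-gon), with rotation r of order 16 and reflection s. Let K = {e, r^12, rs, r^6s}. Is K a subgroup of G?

No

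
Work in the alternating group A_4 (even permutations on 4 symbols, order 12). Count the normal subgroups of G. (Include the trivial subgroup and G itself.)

3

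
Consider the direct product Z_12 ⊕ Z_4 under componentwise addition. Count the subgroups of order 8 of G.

|G| = 48 and 8 | 48, so subgroups of order 8 are possible by Lagrange.
The subgroups of order 8 are: {(0,0), (0,1), (0,2), (0,3), (6,0), (6,1), (6,2), (6,3)}; {(0,0), (0,2), (3,0), (3,2), (6,0), (6,2), (9,0), (9,2)}; {(0,0), (0,2), (3,1), (3,3), (6,0), (6,2), (9,1), (9,3)}.
So G has 3 subgroups of order 8.

3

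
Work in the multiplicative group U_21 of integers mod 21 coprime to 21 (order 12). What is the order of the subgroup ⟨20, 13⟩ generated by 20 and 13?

4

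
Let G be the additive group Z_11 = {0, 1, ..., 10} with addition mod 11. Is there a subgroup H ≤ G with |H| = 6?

No

6 does not divide |G| = 11, so by Lagrange no subgroup of order 6 exists.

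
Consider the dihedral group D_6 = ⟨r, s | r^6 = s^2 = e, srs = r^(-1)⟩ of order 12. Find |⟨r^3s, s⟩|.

|⟨r^3s⟩| = 2 and |⟨s⟩| = 2, so |H| is a multiple of lcm(2, 2) = 2 and divides |G| = 12.
Closing under the operation: H = {e, r^3, s, r^3s}, so |H| = 4.

4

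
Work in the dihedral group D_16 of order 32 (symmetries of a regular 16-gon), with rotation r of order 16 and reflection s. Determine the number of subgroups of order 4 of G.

9

|G| = 32 and 4 | 32, so subgroups of order 4 are possible by Lagrange.
The subgroups of order 4 are: {e, r^8, r^2s, r^10s}; {e, r^8, r^3s, r^11s}; {e, r^4, r^8, r^12}; {e, r^8, r^4s, r^12s}; … (9 in all).
So G has 9 subgroups of order 4.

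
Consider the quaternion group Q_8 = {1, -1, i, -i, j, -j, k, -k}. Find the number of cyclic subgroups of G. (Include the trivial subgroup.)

A cyclic subgroup of order d is generated by each of its φ(d) elements of order d, so the cyclic subgroups of order d number (#elements of order d)/φ(d).
Cyclic subgroups by order — order 1: 1; order 2: 1; order 4: 3.
Total: 5.

5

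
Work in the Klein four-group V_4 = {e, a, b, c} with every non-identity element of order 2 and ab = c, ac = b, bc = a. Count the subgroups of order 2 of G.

3

|G| = 4 and 2 | 4, so subgroups of order 2 are possible by Lagrange.
The subgroups of order 2 are: {e, a}; {e, b}; {e, c}.
So G has 3 subgroups of order 2.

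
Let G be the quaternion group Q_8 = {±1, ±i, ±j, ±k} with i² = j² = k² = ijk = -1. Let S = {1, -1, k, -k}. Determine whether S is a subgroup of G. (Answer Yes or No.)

|S| = 4 divides |G| = 8, consistent with Lagrange.
S contains the identity, every element's inverse is in S, and S is closed under ·: it is a subgroup.
In fact S = ⟨-k⟩.

Yes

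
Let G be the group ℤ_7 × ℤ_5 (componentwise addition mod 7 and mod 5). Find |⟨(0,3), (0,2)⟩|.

|⟨(0,3)⟩| = 5 and |⟨(0,2)⟩| = 5, so |H| is a multiple of lcm(5, 5) = 5 and divides |G| = 35.
Closing under the operation: H = {(0,0), (0,1), (0,2), (0,3), (0,4)}, so |H| = 5.

5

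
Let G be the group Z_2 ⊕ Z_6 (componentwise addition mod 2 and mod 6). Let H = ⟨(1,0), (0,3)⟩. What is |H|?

4

|⟨(1,0)⟩| = 2 and |⟨(0,3)⟩| = 2, so |H| is a multiple of lcm(2, 2) = 2 and divides |G| = 12.
Closing under the operation: H = {(0,0), (0,3), (1,0), (1,3)}, so |H| = 4.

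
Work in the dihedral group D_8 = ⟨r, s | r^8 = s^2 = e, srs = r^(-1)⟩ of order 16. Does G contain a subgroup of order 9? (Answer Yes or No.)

9 does not divide |G| = 16, so by Lagrange no subgroup of order 9 exists.

No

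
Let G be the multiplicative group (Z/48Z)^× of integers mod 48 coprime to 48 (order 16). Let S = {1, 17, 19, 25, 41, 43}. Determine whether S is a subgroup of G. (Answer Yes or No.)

|S| = 6 does not divide |G| = 16, so by Lagrange S is not a subgroup.

No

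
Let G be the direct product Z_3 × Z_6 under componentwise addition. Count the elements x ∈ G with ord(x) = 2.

1

An element (a,b) has order lcm(ord(a), ord(b)); count pairs with lcm equal to 2.
Enumerating gives 1 such elements.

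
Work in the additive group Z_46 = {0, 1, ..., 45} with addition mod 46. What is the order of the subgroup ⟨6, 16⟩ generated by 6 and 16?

|⟨6⟩| = 23 and |⟨16⟩| = 23, so |H| is a multiple of lcm(23, 23) = 23 and divides |G| = 46.
Closing under the operation: H = {0, 2, 4, 6, 8, 10, 12, 14, 16, 18, 20, 22, 24, 26, 28, 30, 32, 34, 36, 38, 40, 42, 44}, so |H| = 23.

23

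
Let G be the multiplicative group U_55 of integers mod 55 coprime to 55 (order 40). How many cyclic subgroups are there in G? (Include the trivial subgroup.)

Each element a generates a cyclic subgroup ⟨a⟩; distinct elements may generate the same one (a cyclic group of order d has φ(d) generators).
Cyclic subgroups by order — order 1: 1; order 2: 3; order 4: 2; order 5: 1; order 10: 3; order 20: 2.
Total: 12.

12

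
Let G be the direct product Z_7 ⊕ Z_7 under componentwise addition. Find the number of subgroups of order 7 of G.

8

|G| = 49 and 7 | 49, so subgroups of order 7 are possible by Lagrange.
The subgroups of order 7 are: {(0,0), (0,1), (0,2), (0,3), (0,4), (0,5), (0,6)}; {(0,0), (1,0), (2,0), (3,0), (4,0), (5,0), (6,0)}; {(0,0), (1,1), (2,2), (3,3), (4,4), (5,5), (6,6)}; {(0,0), (1,2), (2,4), (3,6), (4,1), (5,3), (6,5)}; … (8 in all).
So G has 8 subgroups of order 7.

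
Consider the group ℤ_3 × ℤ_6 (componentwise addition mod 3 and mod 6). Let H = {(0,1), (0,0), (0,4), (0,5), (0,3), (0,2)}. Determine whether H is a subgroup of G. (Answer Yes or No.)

Yes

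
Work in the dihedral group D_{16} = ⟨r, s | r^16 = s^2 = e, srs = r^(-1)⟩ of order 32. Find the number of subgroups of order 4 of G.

9

|G| = 32 and 4 | 32, so subgroups of order 4 are possible by Lagrange.
The subgroups of order 4 are: {e, r^8, r^2s, r^10s}; {e, r^8, r^3s, r^11s}; {e, r^4, r^8, r^12}; {e, r^8, r^4s, r^12s}; … (9 in all).
So G has 9 subgroups of order 4.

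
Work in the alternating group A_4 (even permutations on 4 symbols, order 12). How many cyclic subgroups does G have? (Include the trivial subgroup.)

8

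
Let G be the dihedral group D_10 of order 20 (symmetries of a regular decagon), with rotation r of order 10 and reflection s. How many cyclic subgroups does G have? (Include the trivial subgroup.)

Each element a generates a cyclic subgroup ⟨a⟩; distinct elements may generate the same one (a cyclic group of order d has φ(d) generators).
Cyclic subgroups by order — order 1: 1; order 2: 11; order 5: 1; order 10: 1.
Total: 14.

14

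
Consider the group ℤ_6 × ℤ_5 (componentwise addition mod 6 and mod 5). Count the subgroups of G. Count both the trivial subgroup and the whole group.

8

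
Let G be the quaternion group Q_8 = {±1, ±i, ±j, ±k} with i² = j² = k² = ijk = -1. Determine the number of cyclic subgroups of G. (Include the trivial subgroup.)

5

Each element a generates a cyclic subgroup ⟨a⟩; distinct elements may generate the same one (a cyclic group of order d has φ(d) generators).
Cyclic subgroups by order — order 1: 1; order 2: 1; order 4: 3.
Total: 5.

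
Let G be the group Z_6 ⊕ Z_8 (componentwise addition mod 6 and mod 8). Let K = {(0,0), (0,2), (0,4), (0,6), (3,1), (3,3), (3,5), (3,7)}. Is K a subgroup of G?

|K| = 8 divides |G| = 48, consistent with Lagrange.
K contains the identity, every element's inverse is in K, and K is closed under +: it is a subgroup.
In fact K = ⟨(3,1)⟩.

Yes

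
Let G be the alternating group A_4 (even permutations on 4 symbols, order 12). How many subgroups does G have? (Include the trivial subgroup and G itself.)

10

|G| = 12, so by Lagrange every subgroup order divides 12. Divisors: 1, 2, 3, 4, 6, 12.
Subgroups by order — order 1: 1; order 2: 3; order 3: 4; order 4: 1; order 6: 0; order 12: 1.
Total: 1 + 3 + 4 + 1 + 0 + 1 = 10.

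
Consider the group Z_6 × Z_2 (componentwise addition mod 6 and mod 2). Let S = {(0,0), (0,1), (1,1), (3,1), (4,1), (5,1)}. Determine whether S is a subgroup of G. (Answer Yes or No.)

(4,1) ∈ S but its inverse (2,1) ∉ S, so S is not a subgroup.

No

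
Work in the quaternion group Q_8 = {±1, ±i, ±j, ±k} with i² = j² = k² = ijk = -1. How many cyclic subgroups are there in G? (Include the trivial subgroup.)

5

Group the elements of G by the cyclic subgroup they generate; each cyclic subgroup of order d accounts for φ(d) elements.
Cyclic subgroups by order — order 1: 1; order 2: 1; order 4: 3.
Total: 5.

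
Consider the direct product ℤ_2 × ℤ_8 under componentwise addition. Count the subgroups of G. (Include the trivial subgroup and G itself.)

11

|G| = 16, so by Lagrange every subgroup order divides 16. Divisors: 1, 2, 4, 8, 16.
Subgroups by order — order 1: 1; order 2: 3; order 4: 3; order 8: 3; order 16: 1.
Total: 1 + 3 + 3 + 3 + 1 = 11.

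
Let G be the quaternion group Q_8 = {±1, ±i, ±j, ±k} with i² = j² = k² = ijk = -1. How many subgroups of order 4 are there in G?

|G| = 8 and 4 | 8, so subgroups of order 4 are possible by Lagrange.
The subgroups of order 4 are: {1, -1, i, -i}; {1, -1, j, -j}; {1, -1, k, -k}.
So G has 3 subgroups of order 4.

3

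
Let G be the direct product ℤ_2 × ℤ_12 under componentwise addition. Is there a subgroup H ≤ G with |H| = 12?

Yes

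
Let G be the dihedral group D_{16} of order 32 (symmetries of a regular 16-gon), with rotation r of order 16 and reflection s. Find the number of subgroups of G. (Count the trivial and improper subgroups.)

|G| = 32, so by Lagrange every subgroup order divides 32. Divisors: 1, 2, 4, 8, 16, 32.
Subgroups by order — order 1: 1; order 2: 17; order 4: 9; order 8: 5; order 16: 3; order 32: 1.
Total: 1 + 17 + 9 + 5 + 3 + 1 = 36.

36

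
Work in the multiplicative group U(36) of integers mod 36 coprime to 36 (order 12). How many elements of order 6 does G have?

6

The elements of order 6 are: 5, 7, 11, 23, 29, 31.
That's 6.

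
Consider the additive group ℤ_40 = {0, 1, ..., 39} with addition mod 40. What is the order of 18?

20

In ℤ_40, the order of an element a is n/gcd(a, n).
gcd(18, 40) = 2, so |⟨18⟩| = 40/2 = 20.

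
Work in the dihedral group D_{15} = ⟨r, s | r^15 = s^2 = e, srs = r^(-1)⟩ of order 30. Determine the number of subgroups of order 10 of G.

|G| = 30 and 10 | 30, so subgroups of order 10 are possible by Lagrange.
The subgroups of order 10 are: {e, r^3, r^6, r^9, r^12, rs, r^4s, r^7s, r^10s, r^13s}; {e, r^3, r^6, r^9, r^12, r^2s, r^5s, r^8s, r^11s, r^14s}; {e, r^3, r^6, r^9, r^12, s, r^3s, r^6s, r^9s, r^12s}.
So G has 3 subgroups of order 10.

3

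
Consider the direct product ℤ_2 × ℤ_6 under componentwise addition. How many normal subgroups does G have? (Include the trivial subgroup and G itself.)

10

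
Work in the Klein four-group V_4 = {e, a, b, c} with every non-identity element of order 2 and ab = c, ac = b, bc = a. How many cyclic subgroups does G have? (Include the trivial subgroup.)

4

Each element a generates a cyclic subgroup ⟨a⟩; distinct elements may generate the same one (a cyclic group of order d has φ(d) generators).
Cyclic subgroups by order — order 1: 1; order 2: 3.
Total: 4.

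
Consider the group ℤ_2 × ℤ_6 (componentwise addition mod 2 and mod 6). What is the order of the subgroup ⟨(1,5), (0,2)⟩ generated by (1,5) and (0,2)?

6

|⟨(1,5)⟩| = 6 and |⟨(0,2)⟩| = 3, so |H| is a multiple of lcm(6, 3) = 6 and divides |G| = 12.
Closing under the operation: H = {(0,0), (0,2), (0,4), (1,1), (1,3), (1,5)}, so |H| = 6.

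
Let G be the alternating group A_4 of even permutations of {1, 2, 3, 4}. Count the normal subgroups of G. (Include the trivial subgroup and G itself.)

G has 10 subgroups. Checking conjugation-invariance by order — order 1: 1/1 normal; order 2: 0/3 normal; order 3: 0/4 normal; order 4: 1/1 normal; order 12: 1/1 normal.
Total normal subgroups: 3.

3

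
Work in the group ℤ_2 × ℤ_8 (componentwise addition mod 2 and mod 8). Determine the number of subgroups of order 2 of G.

|G| = 16 and 2 | 16, so subgroups of order 2 are possible by Lagrange.
The subgroups of order 2 are: {(0,0), (0,4)}; {(0,0), (1,0)}; {(0,0), (1,4)}.
So G has 3 subgroups of order 2.

3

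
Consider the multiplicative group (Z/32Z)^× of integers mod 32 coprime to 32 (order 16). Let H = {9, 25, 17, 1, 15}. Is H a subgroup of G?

|H| = 5 does not divide |G| = 16, so by Lagrange H is not a subgroup.

No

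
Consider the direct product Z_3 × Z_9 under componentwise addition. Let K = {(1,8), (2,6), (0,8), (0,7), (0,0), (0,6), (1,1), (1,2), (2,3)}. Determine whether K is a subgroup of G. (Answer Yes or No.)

No

(0,7) ∈ K but its inverse (0,2) ∉ K, so K is not a subgroup.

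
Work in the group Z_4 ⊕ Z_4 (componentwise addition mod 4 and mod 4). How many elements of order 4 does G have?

An element (a,b) has order lcm(ord(a), ord(b)); count pairs with lcm equal to 4.
Enumerating gives 12 such elements.

12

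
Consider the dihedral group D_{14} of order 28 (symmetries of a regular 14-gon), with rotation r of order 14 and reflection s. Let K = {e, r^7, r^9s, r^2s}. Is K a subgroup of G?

|K| = 4 divides |G| = 28, consistent with Lagrange.
K contains the identity, every element's inverse is in K, and K is closed under ·: it is a subgroup.

Yes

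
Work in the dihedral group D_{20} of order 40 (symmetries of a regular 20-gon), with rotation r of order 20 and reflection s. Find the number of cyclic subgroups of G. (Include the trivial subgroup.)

Each element a generates a cyclic subgroup ⟨a⟩; distinct elements may generate the same one (a cyclic group of order d has φ(d) generators).
Cyclic subgroups by order — order 1: 1; order 2: 21; order 4: 1; order 5: 1; order 10: 1; order 20: 1.
Total: 26.

26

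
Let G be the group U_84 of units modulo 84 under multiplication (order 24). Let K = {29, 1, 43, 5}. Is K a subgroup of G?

5 ∈ K but its inverse 17 ∉ K, so K is not a subgroup.

No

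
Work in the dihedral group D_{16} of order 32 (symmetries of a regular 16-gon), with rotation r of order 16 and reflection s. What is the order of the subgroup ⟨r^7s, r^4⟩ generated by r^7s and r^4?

8

|⟨r^7s⟩| = 2 and |⟨r^4⟩| = 4, so |H| is a multiple of lcm(2, 4) = 4 and divides |G| = 32.
Closing under the operation: H = {e, r^4, r^8, r^12, r^3s, r^7s, r^11s, r^15s}, so |H| = 8.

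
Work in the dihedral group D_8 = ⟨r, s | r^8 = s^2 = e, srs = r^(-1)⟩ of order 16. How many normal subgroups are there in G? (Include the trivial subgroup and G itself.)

G has 19 subgroups. Checking conjugation-invariance by order — order 1: 1/1 normal; order 2: 1/9 normal; order 4: 1/5 normal; order 8: 3/3 normal; order 16: 1/1 normal.
Total normal subgroups: 7.

7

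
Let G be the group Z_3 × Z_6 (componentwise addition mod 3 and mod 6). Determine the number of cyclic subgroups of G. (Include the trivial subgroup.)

Each element a generates a cyclic subgroup ⟨a⟩; distinct elements may generate the same one (a cyclic group of order d has φ(d) generators).
Cyclic subgroups by order — order 1: 1; order 2: 1; order 3: 4; order 6: 4.
Total: 10.

10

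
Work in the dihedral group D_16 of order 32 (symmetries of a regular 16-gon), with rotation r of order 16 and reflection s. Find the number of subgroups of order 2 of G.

17

|G| = 32 and 2 | 32, so subgroups of order 2 are possible by Lagrange.
The subgroups of order 2 are: {e, r^10s}; {e, r^11s}; {e, r^12s}; {e, r^13s}; … (17 in all).
So G has 17 subgroups of order 2.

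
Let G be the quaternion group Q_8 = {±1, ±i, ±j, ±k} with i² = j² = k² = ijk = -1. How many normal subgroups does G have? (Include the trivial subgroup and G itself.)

G has 6 subgroups. Checking conjugation-invariance by order — order 1: 1/1 normal; order 2: 1/1 normal; order 4: 3/3 normal; order 8: 1/1 normal.
Total normal subgroups: 6.

6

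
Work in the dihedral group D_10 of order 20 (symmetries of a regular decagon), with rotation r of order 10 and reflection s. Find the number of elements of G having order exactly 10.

The elements of order 10 are: r, r^3, r^7, r^9.
That's 4.

4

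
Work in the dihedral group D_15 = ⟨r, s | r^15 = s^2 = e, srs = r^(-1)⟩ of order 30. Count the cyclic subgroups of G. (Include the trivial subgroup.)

Group the elements of G by the cyclic subgroup they generate; each cyclic subgroup of order d accounts for φ(d) elements.
Cyclic subgroups by order — order 1: 1; order 2: 15; order 3: 1; order 5: 1; order 15: 1.
Total: 19.

19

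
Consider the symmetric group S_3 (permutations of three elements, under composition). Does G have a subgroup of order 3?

Yes

3 | 6. A subgroup of order 3 is {e, (1 2 3), (1 3 2)}.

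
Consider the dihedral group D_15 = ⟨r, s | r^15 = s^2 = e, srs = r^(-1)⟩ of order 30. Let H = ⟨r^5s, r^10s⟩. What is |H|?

|⟨r^5s⟩| = 2 and |⟨r^10s⟩| = 2, so |H| is a multiple of lcm(2, 2) = 2 and divides |G| = 30.
Closing under the operation: H = {e, r^5, r^10, s, r^5s, r^10s}, so |H| = 6.

6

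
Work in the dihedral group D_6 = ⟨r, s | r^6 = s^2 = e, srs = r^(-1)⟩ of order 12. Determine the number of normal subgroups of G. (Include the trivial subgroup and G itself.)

7

G has 16 subgroups. Checking conjugation-invariance by order — order 1: 1/1 normal; order 2: 1/7 normal; order 3: 1/1 normal; order 4: 0/3 normal; order 6: 3/3 normal; order 12: 1/1 normal.
Total normal subgroups: 7.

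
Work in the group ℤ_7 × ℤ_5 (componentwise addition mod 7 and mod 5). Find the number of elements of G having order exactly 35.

An element (a,b) has order lcm(ord(a), ord(b)); count pairs with lcm equal to 35.
Enumerating gives 24 such elements.

24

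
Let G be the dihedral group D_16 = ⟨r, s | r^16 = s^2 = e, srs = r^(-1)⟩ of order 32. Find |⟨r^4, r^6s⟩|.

8

|⟨r^4⟩| = 4 and |⟨r^6s⟩| = 2, so |H| is a multiple of lcm(4, 2) = 4 and divides |G| = 32.
Closing under the operation: H = {e, r^4, r^8, r^12, r^2s, r^6s, r^10s, r^14s}, so |H| = 8.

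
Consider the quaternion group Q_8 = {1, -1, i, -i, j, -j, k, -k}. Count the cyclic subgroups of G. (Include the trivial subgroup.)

5

A cyclic subgroup of order d is generated by each of its φ(d) elements of order d, so the cyclic subgroups of order d number (#elements of order d)/φ(d).
Cyclic subgroups by order — order 1: 1; order 2: 1; order 4: 3.
Total: 5.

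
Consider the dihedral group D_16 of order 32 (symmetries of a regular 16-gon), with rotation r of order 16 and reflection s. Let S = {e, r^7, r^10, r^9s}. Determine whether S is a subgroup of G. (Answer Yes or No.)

r^10 ∈ S but its inverse r^6 ∉ S, so S is not a subgroup.

No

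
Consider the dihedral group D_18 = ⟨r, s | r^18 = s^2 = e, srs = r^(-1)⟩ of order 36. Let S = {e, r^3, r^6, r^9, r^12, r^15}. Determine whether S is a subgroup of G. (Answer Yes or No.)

Yes

|S| = 6 divides |G| = 36, consistent with Lagrange.
S contains the identity, every element's inverse is in S, and S is closed under ·: it is a subgroup.
In fact S = ⟨r^15⟩.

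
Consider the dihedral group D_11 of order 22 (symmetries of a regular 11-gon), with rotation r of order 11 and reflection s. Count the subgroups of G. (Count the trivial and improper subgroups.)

|G| = 22, so by Lagrange every subgroup order divides 22. Divisors: 1, 2, 11, 22.
Subgroups by order — order 1: 1; order 2: 11; order 11: 1; order 22: 1.
Total: 1 + 11 + 1 + 1 = 14.

14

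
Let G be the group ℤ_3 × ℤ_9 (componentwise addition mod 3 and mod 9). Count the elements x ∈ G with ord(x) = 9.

18

An element (a,b) has order lcm(ord(a), ord(b)); count pairs with lcm equal to 9.
Enumerating gives 18 such elements.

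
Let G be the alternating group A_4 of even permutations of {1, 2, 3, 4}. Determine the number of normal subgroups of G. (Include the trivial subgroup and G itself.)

G has 10 subgroups. Checking conjugation-invariance by order — order 1: 1/1 normal; order 2: 0/3 normal; order 3: 0/4 normal; order 4: 1/1 normal; order 12: 1/1 normal.
Total normal subgroups: 3.

3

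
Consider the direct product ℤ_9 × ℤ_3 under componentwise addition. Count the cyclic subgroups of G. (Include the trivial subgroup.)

8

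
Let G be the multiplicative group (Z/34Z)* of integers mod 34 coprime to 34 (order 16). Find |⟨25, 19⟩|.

8

|⟨25⟩| = 8 and |⟨19⟩| = 8, so |H| is a multiple of lcm(8, 8) = 8 and divides |G| = 16.
Closing under the operation: H = {1, 9, 13, 15, 19, 21, 25, 33}, so |H| = 8.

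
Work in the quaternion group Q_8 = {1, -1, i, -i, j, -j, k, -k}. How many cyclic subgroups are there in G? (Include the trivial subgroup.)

Group the elements of G by the cyclic subgroup they generate; each cyclic subgroup of order d accounts for φ(d) elements.
Cyclic subgroups by order — order 1: 1; order 2: 1; order 4: 3.
Total: 5.

5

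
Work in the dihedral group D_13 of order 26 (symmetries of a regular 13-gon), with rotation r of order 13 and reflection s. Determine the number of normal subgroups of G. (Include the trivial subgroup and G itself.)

3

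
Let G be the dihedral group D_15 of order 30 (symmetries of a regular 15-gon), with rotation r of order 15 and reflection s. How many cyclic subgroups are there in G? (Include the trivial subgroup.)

19

Each element a generates a cyclic subgroup ⟨a⟩; distinct elements may generate the same one (a cyclic group of order d has φ(d) generators).
Cyclic subgroups by order — order 1: 1; order 2: 15; order 3: 1; order 5: 1; order 15: 1.
Total: 19.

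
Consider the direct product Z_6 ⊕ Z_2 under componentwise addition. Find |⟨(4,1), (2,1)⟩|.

6

|⟨(4,1)⟩| = 6 and |⟨(2,1)⟩| = 6, so |H| is a multiple of lcm(6, 6) = 6 and divides |G| = 12.
Closing under the operation: H = {(0,0), (0,1), (2,0), (2,1), (4,0), (4,1)}, so |H| = 6.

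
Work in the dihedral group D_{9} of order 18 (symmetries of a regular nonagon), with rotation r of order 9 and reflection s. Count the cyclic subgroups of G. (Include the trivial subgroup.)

Each element a generates a cyclic subgroup ⟨a⟩; distinct elements may generate the same one (a cyclic group of order d has φ(d) generators).
Cyclic subgroups by order — order 1: 1; order 2: 9; order 3: 1; order 9: 1.
Total: 12.

12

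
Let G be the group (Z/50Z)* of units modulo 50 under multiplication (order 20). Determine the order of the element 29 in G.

10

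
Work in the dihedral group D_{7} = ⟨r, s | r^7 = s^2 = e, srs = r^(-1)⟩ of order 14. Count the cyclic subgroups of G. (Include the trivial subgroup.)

9

Each element a generates a cyclic subgroup ⟨a⟩; distinct elements may generate the same one (a cyclic group of order d has φ(d) generators).
Cyclic subgroups by order — order 1: 1; order 2: 7; order 7: 1.
Total: 9.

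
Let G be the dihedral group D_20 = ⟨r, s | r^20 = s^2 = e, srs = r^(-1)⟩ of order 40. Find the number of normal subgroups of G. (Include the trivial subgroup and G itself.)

9

G has 48 subgroups. Checking conjugation-invariance by order — order 1: 1/1 normal; order 2: 1/21 normal; order 4: 1/11 normal; order 5: 1/1 normal; order 8: 0/5 normal; order 10: 1/5 normal; order 20: 3/3 normal; order 40: 1/1 normal.
Total normal subgroups: 9.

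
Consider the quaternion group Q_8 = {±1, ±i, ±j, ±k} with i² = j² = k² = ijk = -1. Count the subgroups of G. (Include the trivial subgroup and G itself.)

|G| = 8, so by Lagrange every subgroup order divides 8. Divisors: 1, 2, 4, 8.
Subgroups by order — order 1: 1; order 2: 1; order 4: 3; order 8: 1.
Total: 1 + 1 + 3 + 1 = 6.

6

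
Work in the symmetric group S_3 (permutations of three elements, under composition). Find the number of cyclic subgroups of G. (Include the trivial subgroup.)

5

A cyclic subgroup of order d is generated by each of its φ(d) elements of order d, so the cyclic subgroups of order d number (#elements of order d)/φ(d).
Cyclic subgroups by order — order 1: 1; order 2: 3; order 3: 1.
Total: 5.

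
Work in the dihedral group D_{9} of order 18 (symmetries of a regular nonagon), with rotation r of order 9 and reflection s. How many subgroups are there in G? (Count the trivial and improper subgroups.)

16

|G| = 18, so by Lagrange every subgroup order divides 18. Divisors: 1, 2, 3, 6, 9, 18.
Subgroups by order — order 1: 1; order 2: 9; order 3: 1; order 6: 3; order 9: 1; order 18: 1.
Total: 1 + 9 + 1 + 3 + 1 + 1 = 16.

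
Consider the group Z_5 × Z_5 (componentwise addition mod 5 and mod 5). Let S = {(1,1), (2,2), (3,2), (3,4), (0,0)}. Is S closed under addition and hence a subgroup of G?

(3,4) ∈ S but its inverse (2,1) ∉ S, so S is not a subgroup.

No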